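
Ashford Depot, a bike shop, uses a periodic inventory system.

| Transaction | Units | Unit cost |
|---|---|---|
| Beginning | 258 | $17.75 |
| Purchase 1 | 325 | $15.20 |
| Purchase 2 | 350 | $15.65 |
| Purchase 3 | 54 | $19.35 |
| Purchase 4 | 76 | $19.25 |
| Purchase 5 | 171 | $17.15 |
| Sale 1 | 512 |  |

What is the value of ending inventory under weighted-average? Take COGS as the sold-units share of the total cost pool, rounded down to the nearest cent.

Ending inventory = $11,957.79

Sale 1, sell 512: 512/1234 × $20,437.55 → $8,479.76
Ending inventory (cost pool remaining) = $11,957.79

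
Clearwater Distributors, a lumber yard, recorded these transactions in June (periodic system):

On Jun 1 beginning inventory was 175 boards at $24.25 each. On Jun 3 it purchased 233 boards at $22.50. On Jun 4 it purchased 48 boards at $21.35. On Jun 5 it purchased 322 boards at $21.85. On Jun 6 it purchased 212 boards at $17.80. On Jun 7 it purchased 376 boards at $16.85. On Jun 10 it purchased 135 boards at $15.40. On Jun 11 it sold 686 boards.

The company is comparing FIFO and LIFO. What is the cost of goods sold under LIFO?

FIFO COGS: 175 @ $24.25 + 233 @ $22.50 + 48 @ $21.35 + 230 @ $21.85 = $15,536.55
LIFO COGS: 135 @ $15.40 + 376 @ $16.85 + 175 @ $17.80 = $11,529.60

COGS = $11,529.60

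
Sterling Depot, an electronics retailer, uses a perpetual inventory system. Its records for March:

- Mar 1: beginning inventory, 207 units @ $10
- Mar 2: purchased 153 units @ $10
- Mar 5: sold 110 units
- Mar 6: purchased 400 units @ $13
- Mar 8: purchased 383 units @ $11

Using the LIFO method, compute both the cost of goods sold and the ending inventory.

COGS = $1,100; ending inventory = $11,913

Mar 5, 110 sold [LIFO — newest first]: 110 @ $10 = $1,100
Ending inventory: 207 @ $10 + 43 @ $10 + 400 @ $13 + 383 @ $11 = $11,913
Check: goods available $13,013 = COGS $1,100 + ending $11,913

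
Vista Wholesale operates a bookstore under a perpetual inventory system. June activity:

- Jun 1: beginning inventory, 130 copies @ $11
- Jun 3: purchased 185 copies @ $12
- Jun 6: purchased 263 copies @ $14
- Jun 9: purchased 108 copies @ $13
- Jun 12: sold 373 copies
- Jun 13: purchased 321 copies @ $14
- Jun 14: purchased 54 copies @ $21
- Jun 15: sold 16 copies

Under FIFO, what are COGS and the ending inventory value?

COGS = $4,686; ending inventory = $9,678

Jun 12, 373 sold [FIFO — oldest first]: 130 @ $11 + 185 @ $12 + 58 @ $14 = $4,462
Jun 15, 16 sold [FIFO — oldest first]: 16 @ $14 = $224
Total COGS = $4,462 + $224 = $4,686
Ending inventory: 189 @ $14 + 108 @ $13 + 321 @ $14 + 54 @ $21 = $9,678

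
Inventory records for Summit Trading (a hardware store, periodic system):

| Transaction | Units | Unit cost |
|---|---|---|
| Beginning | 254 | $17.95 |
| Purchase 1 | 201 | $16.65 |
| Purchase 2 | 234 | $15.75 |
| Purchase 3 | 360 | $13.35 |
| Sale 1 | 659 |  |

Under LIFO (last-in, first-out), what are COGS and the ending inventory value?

Sale 1 (659) [LIFO — newest first]: 360 @ $13.35 + 234 @ $15.75 + 65 @ $16.65 = $9,573.75
Ending inventory: 254 @ $17.95 + 136 @ $16.65 = $6,823.70

COGS = $9,573.75; ending inventory = $6,823.70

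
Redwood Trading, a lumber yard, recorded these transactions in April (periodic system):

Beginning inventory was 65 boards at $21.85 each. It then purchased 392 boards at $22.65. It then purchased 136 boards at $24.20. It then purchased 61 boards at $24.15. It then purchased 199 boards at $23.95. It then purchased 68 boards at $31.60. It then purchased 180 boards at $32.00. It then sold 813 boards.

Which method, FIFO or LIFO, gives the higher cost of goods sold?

LIFO

FIFO COGS: 65 @ $21.85 + 392 @ $22.65 + 136 @ $24.20 + 61 @ $24.15 + 159 @ $23.95 = $18,871.45
LIFO COGS: 180 @ $32.00 + 68 @ $31.60 + 199 @ $23.95 + 61 @ $24.15 + 136 @ $24.20 + 169 @ $22.65 = $21,267.05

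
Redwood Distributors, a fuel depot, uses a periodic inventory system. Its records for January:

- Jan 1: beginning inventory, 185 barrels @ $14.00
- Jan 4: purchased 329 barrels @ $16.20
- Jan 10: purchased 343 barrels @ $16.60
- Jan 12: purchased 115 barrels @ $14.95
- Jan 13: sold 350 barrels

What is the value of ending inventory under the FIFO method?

Ending inventory = $10,069.85

Jan 13, 350 sold [FIFO — oldest first]: 185 @ $14.00 + 165 @ $16.20 = $5,263.00
Ending inventory: 164 @ $16.20 + 343 @ $16.60 + 115 @ $14.95 = $10,069.85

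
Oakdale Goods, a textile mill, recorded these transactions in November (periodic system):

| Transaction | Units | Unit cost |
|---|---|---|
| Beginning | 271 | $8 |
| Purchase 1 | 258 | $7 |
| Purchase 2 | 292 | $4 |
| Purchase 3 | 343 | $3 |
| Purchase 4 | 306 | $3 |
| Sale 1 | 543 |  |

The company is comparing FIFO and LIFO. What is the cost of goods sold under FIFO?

COGS = $4,030

FIFO COGS: 271 @ $8 + 258 @ $7 + 14 @ $4 = $4,030
LIFO COGS: 306 @ $3 + 237 @ $3 = $1,629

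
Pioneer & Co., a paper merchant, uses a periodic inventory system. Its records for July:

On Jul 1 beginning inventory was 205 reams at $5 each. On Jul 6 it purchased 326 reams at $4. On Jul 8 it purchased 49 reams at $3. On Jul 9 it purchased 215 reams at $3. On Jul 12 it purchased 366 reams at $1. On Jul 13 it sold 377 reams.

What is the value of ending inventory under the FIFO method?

Jul 13, 377 sold [FIFO — oldest first]: 205 @ $5 + 172 @ $4 = $1,713
Ending inventory: 154 @ $4 + 49 @ $3 + 215 @ $3 + 366 @ $1 = $1,774
Check: goods available $3,487 = COGS $1,713 + ending $1,774

Ending inventory = $1,774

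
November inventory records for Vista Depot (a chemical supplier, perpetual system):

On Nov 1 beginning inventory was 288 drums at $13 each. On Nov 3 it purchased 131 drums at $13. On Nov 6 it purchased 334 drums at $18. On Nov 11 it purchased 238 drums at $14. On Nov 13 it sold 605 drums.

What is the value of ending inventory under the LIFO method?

Ending inventory = $5,018

Nov 13, 605 sold [LIFO — newest first]: 238 @ $14 + 334 @ $18 + 33 @ $13 = $9,773
Ending inventory: 288 @ $13 + 98 @ $13 = $5,018
Check: goods available $14,791 = COGS $9,773 + ending $5,018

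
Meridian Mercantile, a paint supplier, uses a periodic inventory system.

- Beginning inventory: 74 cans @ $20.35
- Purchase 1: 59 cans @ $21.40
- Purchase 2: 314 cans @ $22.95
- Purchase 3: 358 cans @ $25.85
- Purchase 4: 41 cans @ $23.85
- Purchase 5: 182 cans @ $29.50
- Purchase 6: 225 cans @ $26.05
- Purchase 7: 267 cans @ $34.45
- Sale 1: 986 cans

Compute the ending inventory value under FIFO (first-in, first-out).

Sale 1 (986) [FIFO — oldest first]: 74 @ $20.35 + 59 @ $21.40 + 314 @ $22.95 + 358 @ $25.85 + 41 @ $23.85 + 140 @ $29.50 = $24,336.95
Ending inventory: 42 @ $29.50 + 225 @ $26.05 + 267 @ $34.45 = $16,298.40
Check: goods available $40,635.35 = COGS $24,336.95 + ending $16,298.40

Ending inventory = $16,298.40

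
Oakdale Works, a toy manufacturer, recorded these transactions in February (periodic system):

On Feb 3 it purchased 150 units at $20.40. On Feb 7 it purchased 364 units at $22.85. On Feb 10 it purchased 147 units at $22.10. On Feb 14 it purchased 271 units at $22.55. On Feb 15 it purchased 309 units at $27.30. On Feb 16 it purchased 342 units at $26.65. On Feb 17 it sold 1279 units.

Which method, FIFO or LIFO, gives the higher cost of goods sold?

LIFO

FIFO COGS: 150 @ $20.40 + 364 @ $22.85 + 147 @ $22.10 + 271 @ $22.55 + 309 @ $27.30 + 38 @ $26.65 = $30,185.55
LIFO COGS: 342 @ $26.65 + 309 @ $27.30 + 271 @ $22.55 + 147 @ $22.10 + 210 @ $22.85 = $31,708.25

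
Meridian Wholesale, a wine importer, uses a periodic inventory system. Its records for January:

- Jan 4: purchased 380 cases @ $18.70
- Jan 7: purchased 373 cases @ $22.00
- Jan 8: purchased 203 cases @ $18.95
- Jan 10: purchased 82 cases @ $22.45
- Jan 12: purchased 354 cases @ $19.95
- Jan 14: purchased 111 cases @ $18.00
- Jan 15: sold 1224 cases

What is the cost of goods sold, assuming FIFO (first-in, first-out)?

COGS = $24,710.45

Jan 15, 1224 sold [FIFO — oldest first]: 380 @ $18.70 + 373 @ $22.00 + 203 @ $18.95 + 82 @ $22.45 + 186 @ $19.95 = $24,710.45
Ending inventory: 168 @ $19.95 + 111 @ $18.00 = $5,349.60
Check: goods available $30,060.05 = COGS $24,710.45 + ending $5,349.60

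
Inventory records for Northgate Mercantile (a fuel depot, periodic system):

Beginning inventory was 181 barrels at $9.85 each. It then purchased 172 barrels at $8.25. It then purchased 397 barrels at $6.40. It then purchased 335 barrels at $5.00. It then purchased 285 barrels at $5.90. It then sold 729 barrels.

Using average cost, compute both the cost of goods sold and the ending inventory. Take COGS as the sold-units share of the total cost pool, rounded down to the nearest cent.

COGS = $4,841.81; ending inventory = $4,257.34

Sale 1, sell 729: 729/1370 × $9,099.15 → $4,841.81
Ending inventory (cost pool remaining) = $4,257.34
Check: goods available $9,099.15 = COGS $4,841.81 + ending $4,257.34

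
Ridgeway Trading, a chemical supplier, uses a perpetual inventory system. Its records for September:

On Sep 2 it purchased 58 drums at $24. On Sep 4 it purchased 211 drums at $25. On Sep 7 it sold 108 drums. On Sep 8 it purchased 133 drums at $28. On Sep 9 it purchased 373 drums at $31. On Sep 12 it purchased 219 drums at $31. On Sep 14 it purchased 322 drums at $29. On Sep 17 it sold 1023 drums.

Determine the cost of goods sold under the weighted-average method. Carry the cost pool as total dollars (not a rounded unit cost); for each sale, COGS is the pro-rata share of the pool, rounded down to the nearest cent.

After Sep 2: 58 on hand, pool $1,392.00 (≈ $24.0000 each)
After Sep 4: 269 on hand, pool $6,667.00 (≈ $24.7844 each)
Sep 7, sell 108: 108/269 × $6,667.00 → $2,676.71
After Sep 8: 294 on hand, pool $7,714.29 (≈ $26.2391 each)
After Sep 9: 667 on hand, pool $19,277.29 (≈ $28.9015 each)
After Sep 12: 886 on hand, pool $26,066.29 (≈ $29.4202 each)
After Sep 14: 1208 on hand, pool $35,404.29 (≈ $29.3082 each)
Sep 17, sell 1023: 1023/1208 × $35,404.29 → $29,982.27
Total COGS = $2,676.71 + $29,982.27 = $32,658.98
Ending inventory (cost pool remaining) = $5,422.02
Check: goods available $38,081.00 = COGS $32,658.98 + ending $5,422.02

COGS = $32,658.98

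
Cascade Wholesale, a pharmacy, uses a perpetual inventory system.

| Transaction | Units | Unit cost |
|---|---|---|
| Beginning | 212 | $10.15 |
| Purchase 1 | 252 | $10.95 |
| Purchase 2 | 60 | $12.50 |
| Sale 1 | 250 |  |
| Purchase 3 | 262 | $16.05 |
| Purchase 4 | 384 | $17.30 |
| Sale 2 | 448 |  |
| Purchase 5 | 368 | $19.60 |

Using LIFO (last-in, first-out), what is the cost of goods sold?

COGS = $10,500.90

Sale 1 (250) [LIFO — newest first]: 60 @ $12.50 + 190 @ $10.95 = $2,830.50
Sale 2 (448) [LIFO — newest first]: 384 @ $17.30 + 64 @ $16.05 = $7,670.40
Total COGS = $2,830.50 + $7,670.40 = $10,500.90
Ending inventory: 212 @ $10.15 + 62 @ $10.95 + 198 @ $16.05 + 368 @ $19.60 = $13,221.40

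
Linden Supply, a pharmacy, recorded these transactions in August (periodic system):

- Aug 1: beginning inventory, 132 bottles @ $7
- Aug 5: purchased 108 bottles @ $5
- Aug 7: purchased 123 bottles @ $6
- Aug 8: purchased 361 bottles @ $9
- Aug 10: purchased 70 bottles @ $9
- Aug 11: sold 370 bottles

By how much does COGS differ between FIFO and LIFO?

FIFO COGS: 132 @ $7 + 108 @ $5 + 123 @ $6 + 7 @ $9 = $2,265
LIFO COGS: 70 @ $9 + 300 @ $9 = $3,330
Difference = |$2,265 − $3,330| = $1,065

$1,065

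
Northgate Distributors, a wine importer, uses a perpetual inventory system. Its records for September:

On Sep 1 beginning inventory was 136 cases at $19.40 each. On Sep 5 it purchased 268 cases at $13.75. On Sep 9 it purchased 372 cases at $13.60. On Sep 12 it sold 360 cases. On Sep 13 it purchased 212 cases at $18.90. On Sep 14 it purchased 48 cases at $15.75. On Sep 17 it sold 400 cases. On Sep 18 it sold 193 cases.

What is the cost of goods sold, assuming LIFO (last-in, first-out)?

Sep 12, 360 sold [LIFO — newest first]: 360 @ $13.60 = $4,896.00
Sep 17, 400 sold [LIFO — newest first]: 48 @ $15.75 + 212 @ $18.90 + 12 @ $13.60 + 128 @ $13.75 = $6,686.00
Sep 18, 193 sold [LIFO — newest first]: 140 @ $13.75 + 53 @ $19.40 = $2,953.20
Total COGS = $4,896.00 + $6,686.00 + $2,953.20 = $14,535.20
Ending inventory: 83 @ $19.40 = $1,610.20

COGS = $14,535.20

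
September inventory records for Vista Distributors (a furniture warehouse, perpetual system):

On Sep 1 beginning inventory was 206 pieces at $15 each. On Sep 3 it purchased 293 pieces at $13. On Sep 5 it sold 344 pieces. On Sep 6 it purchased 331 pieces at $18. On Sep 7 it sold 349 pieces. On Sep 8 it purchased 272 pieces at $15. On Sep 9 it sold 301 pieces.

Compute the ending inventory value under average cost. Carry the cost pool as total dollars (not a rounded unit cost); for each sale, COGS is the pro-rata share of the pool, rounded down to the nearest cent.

Ending inventory = $1,680.37

After Sep 1: 206 on hand, pool $3,090.00 (≈ $15.0000 each)
After Sep 3: 499 on hand, pool $6,899.00 (≈ $13.8257 each)
Sep 5, sell 344: 344/499 × $6,899.00 → $4,756.02
After Sep 6: 486 on hand, pool $8,100.98 (≈ $16.6687 each)
Sep 7, sell 349: 349/486 × $8,100.98 → $5,817.37
After Sep 8: 409 on hand, pool $6,363.61 (≈ $15.5589 each)
Sep 9, sell 301: 301/409 × $6,363.61 → $4,683.24
Total COGS = $4,756.02 + $5,817.37 + $4,683.24 = $15,256.63
Ending inventory (cost pool remaining) = $1,680.37
Check: goods available $16,937.00 = COGS $15,256.63 + ending $1,680.37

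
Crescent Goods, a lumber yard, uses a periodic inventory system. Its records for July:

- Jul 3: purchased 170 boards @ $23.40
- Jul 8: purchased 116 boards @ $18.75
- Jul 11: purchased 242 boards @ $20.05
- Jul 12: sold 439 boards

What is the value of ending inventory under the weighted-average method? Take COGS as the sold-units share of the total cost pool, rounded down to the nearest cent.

Ending inventory = $1,855.03

Jul 12, sell 439: 439/528 × $11,005.10 → $9,150.07
Ending inventory (cost pool remaining) = $1,855.03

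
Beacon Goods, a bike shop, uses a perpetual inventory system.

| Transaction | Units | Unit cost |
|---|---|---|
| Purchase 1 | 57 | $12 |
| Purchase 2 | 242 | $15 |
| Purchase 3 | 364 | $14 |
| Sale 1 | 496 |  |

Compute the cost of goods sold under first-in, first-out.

COGS = $7,072

Sale 1 (496) [FIFO — oldest first]: 57 @ $12 + 242 @ $15 + 197 @ $14 = $7,072
Ending inventory: 167 @ $14 = $2,338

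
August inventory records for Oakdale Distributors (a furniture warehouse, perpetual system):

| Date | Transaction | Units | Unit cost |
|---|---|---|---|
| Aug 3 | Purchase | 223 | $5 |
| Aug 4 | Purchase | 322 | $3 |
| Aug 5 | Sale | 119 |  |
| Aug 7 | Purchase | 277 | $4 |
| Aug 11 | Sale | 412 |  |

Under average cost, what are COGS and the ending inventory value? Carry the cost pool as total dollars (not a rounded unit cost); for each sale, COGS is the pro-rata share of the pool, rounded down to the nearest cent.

COGS = $2,057.03; ending inventory = $1,131.97

After Aug 3: 223 on hand, pool $1,115.00 (≈ $5.0000 each)
After Aug 4: 545 on hand, pool $2,081.00 (≈ $3.8183 each)
Aug 5, sell 119: 119/545 × $2,081.00 → $454.38
After Aug 7: 703 on hand, pool $2,734.62 (≈ $3.8899 each)
Aug 11, sell 412: 412/703 × $2,734.62 → $1,602.65
Total COGS = $454.38 + $1,602.65 = $2,057.03
Ending inventory (cost pool remaining) = $1,131.97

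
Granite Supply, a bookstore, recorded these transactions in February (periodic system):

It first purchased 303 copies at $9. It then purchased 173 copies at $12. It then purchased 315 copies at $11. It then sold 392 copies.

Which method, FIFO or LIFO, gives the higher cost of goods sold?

FIFO COGS: 303 @ $9 + 89 @ $12 = $3,795
LIFO COGS: 315 @ $11 + 77 @ $12 = $4,389

LIFO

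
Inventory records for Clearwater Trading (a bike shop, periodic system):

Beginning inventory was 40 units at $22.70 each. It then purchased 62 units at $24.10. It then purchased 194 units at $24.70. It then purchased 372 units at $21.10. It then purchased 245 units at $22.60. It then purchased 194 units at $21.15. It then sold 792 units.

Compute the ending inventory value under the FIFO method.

Sale 1 (792) [FIFO — oldest first]: 40 @ $22.70 + 62 @ $24.10 + 194 @ $24.70 + 372 @ $21.10 + 124 @ $22.60 = $17,845.60
Ending inventory: 121 @ $22.60 + 194 @ $21.15 = $6,837.70

Ending inventory = $6,837.70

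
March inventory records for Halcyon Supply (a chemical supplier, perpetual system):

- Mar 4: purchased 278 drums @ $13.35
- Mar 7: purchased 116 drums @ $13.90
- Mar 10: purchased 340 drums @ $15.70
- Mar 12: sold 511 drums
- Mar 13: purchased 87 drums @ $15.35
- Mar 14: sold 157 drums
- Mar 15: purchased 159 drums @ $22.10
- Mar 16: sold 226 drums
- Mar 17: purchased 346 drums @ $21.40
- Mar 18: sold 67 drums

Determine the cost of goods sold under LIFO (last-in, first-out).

Mar 12, 511 sold [LIFO — newest first]: 340 @ $15.70 + 116 @ $13.90 + 55 @ $13.35 = $7,684.65
Mar 14, 157 sold [LIFO — newest first]: 87 @ $15.35 + 70 @ $13.35 = $2,269.95
Mar 16, 226 sold [LIFO — newest first]: 159 @ $22.10 + 67 @ $13.35 = $4,408.35
Mar 18, 67 sold [LIFO — newest first]: 67 @ $21.40 = $1,433.80
Total COGS = $7,684.65 + $2,269.95 + $4,408.35 + $1,433.80 = $15,796.75
Ending inventory: 86 @ $13.35 + 279 @ $21.40 = $7,118.70

COGS = $15,796.75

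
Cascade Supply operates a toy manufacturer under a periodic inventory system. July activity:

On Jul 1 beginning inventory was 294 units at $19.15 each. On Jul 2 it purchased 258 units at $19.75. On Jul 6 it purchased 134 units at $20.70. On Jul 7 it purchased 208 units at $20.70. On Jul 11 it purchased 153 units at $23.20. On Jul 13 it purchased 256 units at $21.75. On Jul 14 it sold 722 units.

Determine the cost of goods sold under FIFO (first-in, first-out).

Jul 14, 722 sold [FIFO — oldest first]: 294 @ $19.15 + 258 @ $19.75 + 134 @ $20.70 + 36 @ $20.70 = $14,244.60
Ending inventory: 172 @ $20.70 + 153 @ $23.20 + 256 @ $21.75 = $12,678.00
Check: goods available $26,922.60 = COGS $14,244.60 + ending $12,678.00

COGS = $14,244.60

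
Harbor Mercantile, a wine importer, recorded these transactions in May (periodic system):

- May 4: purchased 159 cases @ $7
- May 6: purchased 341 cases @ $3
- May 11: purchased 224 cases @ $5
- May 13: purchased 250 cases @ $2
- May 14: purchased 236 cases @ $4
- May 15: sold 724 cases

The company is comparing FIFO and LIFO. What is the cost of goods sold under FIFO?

COGS = $3,256

FIFO COGS: 159 @ $7 + 341 @ $3 + 224 @ $5 = $3,256
LIFO COGS: 236 @ $4 + 250 @ $2 + 224 @ $5 + 14 @ $3 = $2,606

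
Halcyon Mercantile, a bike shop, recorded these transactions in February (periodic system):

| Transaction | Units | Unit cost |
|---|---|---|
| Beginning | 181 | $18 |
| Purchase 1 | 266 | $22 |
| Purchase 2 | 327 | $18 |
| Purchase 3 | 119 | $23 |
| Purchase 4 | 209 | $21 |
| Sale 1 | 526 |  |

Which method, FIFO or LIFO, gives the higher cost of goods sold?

LIFO

FIFO COGS: 181 @ $18 + 266 @ $22 + 79 @ $18 = $10,532
LIFO COGS: 209 @ $21 + 119 @ $23 + 198 @ $18 = $10,690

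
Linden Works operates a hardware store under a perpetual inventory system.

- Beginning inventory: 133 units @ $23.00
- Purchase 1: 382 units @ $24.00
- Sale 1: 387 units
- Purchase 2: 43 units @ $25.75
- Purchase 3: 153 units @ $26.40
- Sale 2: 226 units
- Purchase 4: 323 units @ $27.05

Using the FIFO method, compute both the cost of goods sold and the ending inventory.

COGS = $14,786.25; ending inventory = $11,324.35

Sale 1 (387) [FIFO — oldest first]: 133 @ $23.00 + 254 @ $24.00 = $9,155.00
Sale 2 (226) [FIFO — oldest first]: 128 @ $24.00 + 43 @ $25.75 + 55 @ $26.40 = $5,631.25
Total COGS = $9,155.00 + $5,631.25 = $14,786.25
Ending inventory: 98 @ $26.40 + 323 @ $27.05 = $11,324.35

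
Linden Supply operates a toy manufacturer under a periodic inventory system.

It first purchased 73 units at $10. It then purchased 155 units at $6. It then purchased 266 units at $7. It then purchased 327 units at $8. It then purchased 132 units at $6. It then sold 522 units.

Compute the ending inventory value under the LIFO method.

Ending inventory = $3,081

Sale 1 (522) [LIFO — newest first]: 132 @ $6 + 327 @ $8 + 63 @ $7 = $3,849
Ending inventory: 73 @ $10 + 155 @ $6 + 203 @ $7 = $3,081
Check: goods available $6,930 = COGS $3,849 + ending $3,081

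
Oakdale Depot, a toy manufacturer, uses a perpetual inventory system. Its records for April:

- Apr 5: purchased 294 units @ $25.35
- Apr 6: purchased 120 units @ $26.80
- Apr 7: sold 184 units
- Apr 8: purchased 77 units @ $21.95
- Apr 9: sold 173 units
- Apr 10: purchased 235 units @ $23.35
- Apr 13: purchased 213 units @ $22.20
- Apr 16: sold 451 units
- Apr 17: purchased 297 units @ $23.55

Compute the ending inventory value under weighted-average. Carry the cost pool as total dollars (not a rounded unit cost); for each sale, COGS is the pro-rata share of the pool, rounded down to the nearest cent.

Ending inventory = $10,042.17

After Apr 5: 294 on hand, pool $7,452.90 (≈ $25.3500 each)
After Apr 6: 414 on hand, pool $10,668.90 (≈ $25.7703 each)
Apr 7, sell 184: 184/414 × $10,668.90 → $4,741.73
After Apr 8: 307 on hand, pool $7,617.32 (≈ $24.8121 each)
Apr 9, sell 173: 173/307 × $7,617.32 → $4,292.49
After Apr 10: 369 on hand, pool $8,812.08 (≈ $23.8810 each)
After Apr 13: 582 on hand, pool $13,540.68 (≈ $23.2658 each)
Apr 16, sell 451: 451/582 × $13,540.68 → $10,492.86
After Apr 17: 428 on hand, pool $10,042.17 (≈ $23.4630 each)
Total COGS = $4,741.73 + $4,292.49 + $10,492.86 = $19,527.08
Ending inventory (cost pool remaining) = $10,042.17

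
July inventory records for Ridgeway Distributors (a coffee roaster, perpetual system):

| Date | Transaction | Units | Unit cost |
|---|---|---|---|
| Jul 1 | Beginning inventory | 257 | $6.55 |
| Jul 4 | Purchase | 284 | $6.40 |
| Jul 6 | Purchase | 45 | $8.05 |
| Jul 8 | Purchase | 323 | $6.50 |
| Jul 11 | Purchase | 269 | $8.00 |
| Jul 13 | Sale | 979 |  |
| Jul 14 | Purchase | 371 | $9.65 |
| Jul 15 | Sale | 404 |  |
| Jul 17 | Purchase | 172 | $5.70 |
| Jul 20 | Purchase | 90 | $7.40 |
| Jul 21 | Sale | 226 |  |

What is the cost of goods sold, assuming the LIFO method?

Jul 13, 979 sold [LIFO — newest first]: 269 @ $8.00 + 323 @ $6.50 + 45 @ $8.05 + 284 @ $6.40 + 58 @ $6.55 = $6,811.25
Jul 15, 404 sold [LIFO — newest first]: 371 @ $9.65 + 33 @ $6.55 = $3,796.30
Jul 21, 226 sold [LIFO — newest first]: 90 @ $7.40 + 136 @ $5.70 = $1,441.20
Total COGS = $6,811.25 + $3,796.30 + $1,441.20 = $12,048.75
Ending inventory: 166 @ $6.55 + 36 @ $5.70 = $1,292.50
Check: goods available $13,341.25 = COGS $12,048.75 + ending $1,292.50

COGS = $12,048.75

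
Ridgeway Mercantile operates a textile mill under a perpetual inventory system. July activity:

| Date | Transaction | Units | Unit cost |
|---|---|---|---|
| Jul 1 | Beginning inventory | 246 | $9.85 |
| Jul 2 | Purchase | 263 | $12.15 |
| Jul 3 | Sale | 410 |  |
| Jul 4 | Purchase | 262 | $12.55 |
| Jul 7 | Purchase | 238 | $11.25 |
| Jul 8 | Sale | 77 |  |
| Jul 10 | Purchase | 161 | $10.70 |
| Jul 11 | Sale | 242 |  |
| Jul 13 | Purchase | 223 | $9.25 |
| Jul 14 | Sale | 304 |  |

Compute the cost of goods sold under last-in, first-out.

COGS = $11,118.90

Jul 3, 410 sold [LIFO — newest first]: 263 @ $12.15 + 147 @ $9.85 = $4,643.40
Jul 8, 77 sold [LIFO — newest first]: 77 @ $11.25 = $866.25
Jul 11, 242 sold [LIFO — newest first]: 161 @ $10.70 + 81 @ $11.25 = $2,633.95
Jul 14, 304 sold [LIFO — newest first]: 223 @ $9.25 + 80 @ $11.25 + 1 @ $12.55 = $2,975.30
Total COGS = $4,643.40 + $866.25 + $2,633.95 + $2,975.30 = $11,118.90
Ending inventory: 99 @ $9.85 + 261 @ $12.55 = $4,250.70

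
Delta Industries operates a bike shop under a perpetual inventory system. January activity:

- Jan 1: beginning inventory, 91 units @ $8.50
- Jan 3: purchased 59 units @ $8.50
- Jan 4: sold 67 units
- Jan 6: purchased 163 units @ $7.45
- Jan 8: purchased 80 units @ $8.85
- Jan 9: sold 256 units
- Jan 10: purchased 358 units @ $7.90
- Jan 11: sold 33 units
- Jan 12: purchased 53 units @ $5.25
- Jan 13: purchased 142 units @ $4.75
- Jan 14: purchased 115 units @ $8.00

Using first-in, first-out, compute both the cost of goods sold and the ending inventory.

Jan 4, 67 sold [FIFO — oldest first]: 67 @ $8.50 = $569.50
Jan 9, 256 sold [FIFO — oldest first]: 24 @ $8.50 + 59 @ $8.50 + 163 @ $7.45 + 10 @ $8.85 = $2,008.35
Jan 11, 33 sold [FIFO — oldest first]: 33 @ $8.85 = $292.05
Total COGS = $569.50 + $2,008.35 + $292.05 = $2,869.90
Ending inventory: 37 @ $8.85 + 358 @ $7.90 + 53 @ $5.25 + 142 @ $4.75 + 115 @ $8.00 = $5,028.40

COGS = $2,869.90; ending inventory = $5,028.40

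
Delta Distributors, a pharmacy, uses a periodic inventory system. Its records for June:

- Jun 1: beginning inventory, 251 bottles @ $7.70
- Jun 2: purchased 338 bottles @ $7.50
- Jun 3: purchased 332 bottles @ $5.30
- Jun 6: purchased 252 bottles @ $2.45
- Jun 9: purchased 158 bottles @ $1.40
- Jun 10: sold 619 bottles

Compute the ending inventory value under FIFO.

Jun 10, 619 sold [FIFO — oldest first]: 251 @ $7.70 + 338 @ $7.50 + 30 @ $5.30 = $4,626.70
Ending inventory: 302 @ $5.30 + 252 @ $2.45 + 158 @ $1.40 = $2,439.20

Ending inventory = $2,439.20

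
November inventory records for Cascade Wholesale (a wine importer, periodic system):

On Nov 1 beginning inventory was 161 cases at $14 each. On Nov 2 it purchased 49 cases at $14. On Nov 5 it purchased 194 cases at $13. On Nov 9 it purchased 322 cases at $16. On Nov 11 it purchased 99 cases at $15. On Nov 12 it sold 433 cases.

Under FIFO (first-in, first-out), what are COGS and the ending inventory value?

Nov 12, 433 sold [FIFO — oldest first]: 161 @ $14 + 49 @ $14 + 194 @ $13 + 29 @ $16 = $5,926
Ending inventory: 293 @ $16 + 99 @ $15 = $6,173

COGS = $5,926; ending inventory = $6,173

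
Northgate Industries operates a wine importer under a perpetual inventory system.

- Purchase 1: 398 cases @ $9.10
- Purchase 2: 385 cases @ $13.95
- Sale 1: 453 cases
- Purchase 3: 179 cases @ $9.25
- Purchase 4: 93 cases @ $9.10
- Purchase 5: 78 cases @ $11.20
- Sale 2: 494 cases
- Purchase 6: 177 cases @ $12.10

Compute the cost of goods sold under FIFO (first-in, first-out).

COGS = $10,509.55

Sale 1 (453) [FIFO — oldest first]: 398 @ $9.10 + 55 @ $13.95 = $4,389.05
Sale 2 (494) [FIFO — oldest first]: 330 @ $13.95 + 164 @ $9.25 = $6,120.50
Total COGS = $4,389.05 + $6,120.50 = $10,509.55
Ending inventory: 15 @ $9.25 + 93 @ $9.10 + 78 @ $11.20 + 177 @ $12.10 = $4,000.35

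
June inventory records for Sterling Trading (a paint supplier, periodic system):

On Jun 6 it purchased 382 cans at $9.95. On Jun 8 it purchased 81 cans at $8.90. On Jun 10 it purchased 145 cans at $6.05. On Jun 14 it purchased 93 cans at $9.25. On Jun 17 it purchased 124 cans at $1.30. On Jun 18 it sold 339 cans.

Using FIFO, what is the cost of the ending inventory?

Jun 18, 339 sold [FIFO — oldest first]: 339 @ $9.95 = $3,373.05
Ending inventory: 43 @ $9.95 + 81 @ $8.90 + 145 @ $6.05 + 93 @ $9.25 + 124 @ $1.30 = $3,047.45
Check: goods available $6,420.50 = COGS $3,373.05 + ending $3,047.45

Ending inventory = $3,047.45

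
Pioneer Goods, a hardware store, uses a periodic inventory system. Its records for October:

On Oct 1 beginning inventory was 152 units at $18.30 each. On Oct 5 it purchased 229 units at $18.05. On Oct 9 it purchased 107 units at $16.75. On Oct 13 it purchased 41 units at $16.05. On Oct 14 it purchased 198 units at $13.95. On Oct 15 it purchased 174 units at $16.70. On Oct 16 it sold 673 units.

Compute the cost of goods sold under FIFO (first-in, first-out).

COGS = $11,374.15

Oct 16, 673 sold [FIFO — oldest first]: 152 @ $18.30 + 229 @ $18.05 + 107 @ $16.75 + 41 @ $16.05 + 144 @ $13.95 = $11,374.15
Ending inventory: 54 @ $13.95 + 174 @ $16.70 = $3,659.10
Check: goods available $15,033.25 = COGS $11,374.15 + ending $3,659.10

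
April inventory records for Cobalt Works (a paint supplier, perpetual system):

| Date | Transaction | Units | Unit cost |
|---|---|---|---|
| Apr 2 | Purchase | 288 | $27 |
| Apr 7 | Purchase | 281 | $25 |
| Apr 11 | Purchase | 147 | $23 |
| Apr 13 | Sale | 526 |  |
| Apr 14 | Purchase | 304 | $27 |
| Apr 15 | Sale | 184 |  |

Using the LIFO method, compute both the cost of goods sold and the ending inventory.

Apr 13, 526 sold [LIFO — newest first]: 147 @ $23 + 281 @ $25 + 98 @ $27 = $13,052
Apr 15, 184 sold [LIFO — newest first]: 184 @ $27 = $4,968
Total COGS = $13,052 + $4,968 = $18,020
Ending inventory: 190 @ $27 + 120 @ $27 = $8,370

COGS = $18,020; ending inventory = $8,370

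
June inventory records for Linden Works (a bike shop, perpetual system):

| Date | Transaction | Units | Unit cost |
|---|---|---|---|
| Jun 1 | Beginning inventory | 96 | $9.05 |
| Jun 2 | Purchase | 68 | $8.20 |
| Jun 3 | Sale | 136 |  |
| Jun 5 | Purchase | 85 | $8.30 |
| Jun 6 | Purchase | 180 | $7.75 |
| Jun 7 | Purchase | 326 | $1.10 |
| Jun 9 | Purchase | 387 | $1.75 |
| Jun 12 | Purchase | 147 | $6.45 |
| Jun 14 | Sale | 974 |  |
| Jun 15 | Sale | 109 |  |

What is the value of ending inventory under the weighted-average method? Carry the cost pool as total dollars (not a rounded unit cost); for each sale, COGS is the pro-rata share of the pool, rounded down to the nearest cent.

Ending inventory = $262.77

After Jun 1: 96 on hand, pool $868.80 (≈ $9.0500 each)
After Jun 2: 164 on hand, pool $1,426.40 (≈ $8.6976 each)
Jun 3, sell 136: 136/164 × $1,426.40 → $1,182.86
After Jun 5: 113 on hand, pool $949.04 (≈ $8.3986 each)
After Jun 6: 293 on hand, pool $2,344.04 (≈ $8.0001 each)
After Jun 7: 619 on hand, pool $2,702.64 (≈ $4.3661 each)
After Jun 9: 1006 on hand, pool $3,379.89 (≈ $3.3597 each)
After Jun 12: 1153 on hand, pool $4,328.04 (≈ $3.7537 each)
Jun 14, sell 974: 974/1153 × $4,328.04 → $3,656.12
Jun 15, sell 109: 109/179 × $671.92 → $409.15
Total COGS = $1,182.86 + $3,656.12 + $409.15 = $5,248.13
Ending inventory (cost pool remaining) = $262.77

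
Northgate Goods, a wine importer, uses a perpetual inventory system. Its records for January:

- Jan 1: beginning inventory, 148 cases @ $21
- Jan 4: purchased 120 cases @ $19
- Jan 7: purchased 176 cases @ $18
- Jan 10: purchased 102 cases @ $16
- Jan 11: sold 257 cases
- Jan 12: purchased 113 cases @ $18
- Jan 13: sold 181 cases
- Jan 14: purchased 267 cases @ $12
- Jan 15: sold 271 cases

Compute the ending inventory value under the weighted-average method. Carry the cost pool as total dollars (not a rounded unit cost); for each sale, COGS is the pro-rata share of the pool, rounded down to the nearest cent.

Ending inventory = $3,240.22

After Jan 1: 148 on hand, pool $3,108.00 (≈ $21.0000 each)
After Jan 4: 268 on hand, pool $5,388.00 (≈ $20.1045 each)
After Jan 7: 444 on hand, pool $8,556.00 (≈ $19.2703 each)
After Jan 10: 546 on hand, pool $10,188.00 (≈ $18.6593 each)
Jan 11, sell 257: 257/546 × $10,188.00 → $4,795.45
After Jan 12: 402 on hand, pool $7,426.55 (≈ $18.4740 each)
Jan 13, sell 181: 181/402 × $7,426.55 → $3,343.79
After Jan 14: 488 on hand, pool $7,286.76 (≈ $14.9319 each)
Jan 15, sell 271: 271/488 × $7,286.76 → $4,046.54
Total COGS = $4,795.45 + $3,343.79 + $4,046.54 = $12,185.78
Ending inventory (cost pool remaining) = $3,240.22
Check: goods available $15,426.00 = COGS $12,185.78 + ending $3,240.22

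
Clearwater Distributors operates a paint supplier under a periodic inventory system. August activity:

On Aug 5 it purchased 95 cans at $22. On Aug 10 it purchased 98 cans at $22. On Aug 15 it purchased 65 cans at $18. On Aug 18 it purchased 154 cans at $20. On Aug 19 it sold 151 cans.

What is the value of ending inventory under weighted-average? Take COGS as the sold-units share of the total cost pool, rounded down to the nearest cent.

Aug 19, sell 151: 151/412 × $8,496.00 → $3,113.82
Ending inventory (cost pool remaining) = $5,382.18
Check: goods available $8,496.00 = COGS $3,113.82 + ending $5,382.18

Ending inventory = $5,382.18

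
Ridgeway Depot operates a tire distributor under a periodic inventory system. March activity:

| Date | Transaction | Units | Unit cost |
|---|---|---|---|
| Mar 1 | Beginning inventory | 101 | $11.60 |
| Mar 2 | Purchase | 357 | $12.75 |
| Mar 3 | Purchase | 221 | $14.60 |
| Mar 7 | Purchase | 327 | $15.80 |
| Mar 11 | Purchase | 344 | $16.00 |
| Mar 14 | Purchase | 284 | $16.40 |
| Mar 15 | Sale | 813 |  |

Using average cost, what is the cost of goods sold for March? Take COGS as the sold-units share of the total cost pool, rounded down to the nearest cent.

Mar 15, sell 813: 813/1634 × $24,278.15 → $12,079.64
Ending inventory (cost pool remaining) = $12,198.51

COGS = $12,079.64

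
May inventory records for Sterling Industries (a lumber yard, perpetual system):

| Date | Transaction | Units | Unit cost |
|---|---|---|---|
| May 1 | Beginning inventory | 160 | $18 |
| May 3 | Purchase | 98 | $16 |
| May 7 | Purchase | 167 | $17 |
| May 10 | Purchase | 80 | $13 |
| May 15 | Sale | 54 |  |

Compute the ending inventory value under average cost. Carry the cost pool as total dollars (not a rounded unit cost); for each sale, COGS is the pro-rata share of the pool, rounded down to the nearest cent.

After May 1: 160 on hand, pool $2,880.00 (≈ $18.0000 each)
After May 3: 258 on hand, pool $4,448.00 (≈ $17.2403 each)
After May 7: 425 on hand, pool $7,287.00 (≈ $17.1459 each)
After May 10: 505 on hand, pool $8,327.00 (≈ $16.4891 each)
May 15, sell 54: 54/505 × $8,327.00 → $890.41
Ending inventory (cost pool remaining) = $7,436.59
Check: goods available $8,327.00 = COGS $890.41 + ending $7,436.59

Ending inventory = $7,436.59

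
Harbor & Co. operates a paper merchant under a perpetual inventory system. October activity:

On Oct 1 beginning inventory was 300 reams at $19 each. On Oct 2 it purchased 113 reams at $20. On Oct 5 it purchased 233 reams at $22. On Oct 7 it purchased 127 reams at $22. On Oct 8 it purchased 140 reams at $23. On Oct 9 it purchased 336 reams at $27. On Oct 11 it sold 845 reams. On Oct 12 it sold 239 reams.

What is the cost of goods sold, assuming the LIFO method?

Oct 11, 845 sold [LIFO — newest first]: 336 @ $27 + 140 @ $23 + 127 @ $22 + 233 @ $22 + 9 @ $20 = $20,392
Oct 12, 239 sold [LIFO — newest first]: 104 @ $20 + 135 @ $19 = $4,645
Total COGS = $20,392 + $4,645 = $25,037
Ending inventory: 165 @ $19 = $3,135

COGS = $25,037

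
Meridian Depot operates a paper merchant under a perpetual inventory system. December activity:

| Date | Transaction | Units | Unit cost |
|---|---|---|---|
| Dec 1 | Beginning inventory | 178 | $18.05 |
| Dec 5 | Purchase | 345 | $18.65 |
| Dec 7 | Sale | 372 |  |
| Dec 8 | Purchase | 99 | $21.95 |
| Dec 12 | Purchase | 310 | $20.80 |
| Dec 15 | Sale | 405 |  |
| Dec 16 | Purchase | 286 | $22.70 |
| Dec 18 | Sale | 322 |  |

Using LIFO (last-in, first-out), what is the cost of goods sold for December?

Dec 7, 372 sold [LIFO — newest first]: 345 @ $18.65 + 27 @ $18.05 = $6,921.60
Dec 15, 405 sold [LIFO — newest first]: 310 @ $20.80 + 95 @ $21.95 = $8,533.25
Dec 18, 322 sold [LIFO — newest first]: 286 @ $22.70 + 4 @ $21.95 + 32 @ $18.05 = $7,157.60
Total COGS = $6,921.60 + $8,533.25 + $7,157.60 = $22,612.45
Ending inventory: 119 @ $18.05 = $2,147.95
Check: goods available $24,760.40 = COGS $22,612.45 + ending $2,147.95

COGS = $22,612.45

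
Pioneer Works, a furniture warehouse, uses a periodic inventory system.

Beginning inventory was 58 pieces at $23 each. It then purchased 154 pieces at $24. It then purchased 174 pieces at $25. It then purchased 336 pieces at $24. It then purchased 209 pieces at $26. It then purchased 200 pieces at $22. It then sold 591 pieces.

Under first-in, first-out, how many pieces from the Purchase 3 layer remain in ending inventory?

131

Sale 1 (591) [FIFO — oldest first]: 58 @ $23 + 154 @ $24 + 174 @ $25 + 205 @ $24 = $14,300
Ending inventory: 131 @ $24 + 209 @ $26 + 200 @ $22 = $12,978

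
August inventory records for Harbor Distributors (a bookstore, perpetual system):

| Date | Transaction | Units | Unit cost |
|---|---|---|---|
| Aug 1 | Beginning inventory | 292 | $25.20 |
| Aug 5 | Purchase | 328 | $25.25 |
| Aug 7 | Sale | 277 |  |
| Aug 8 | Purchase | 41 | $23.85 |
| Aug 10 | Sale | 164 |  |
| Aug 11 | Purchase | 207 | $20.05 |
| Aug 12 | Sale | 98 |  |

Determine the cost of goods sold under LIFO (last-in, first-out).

Aug 7, 277 sold [LIFO — newest first]: 277 @ $25.25 = $6,994.25
Aug 10, 164 sold [LIFO — newest first]: 41 @ $23.85 + 51 @ $25.25 + 72 @ $25.20 = $4,080.00
Aug 12, 98 sold [LIFO — newest first]: 98 @ $20.05 = $1,964.90
Total COGS = $6,994.25 + $4,080.00 + $1,964.90 = $13,039.15
Ending inventory: 220 @ $25.20 + 109 @ $20.05 = $7,729.45
Check: goods available $20,768.60 = COGS $13,039.15 + ending $7,729.45

COGS = $13,039.15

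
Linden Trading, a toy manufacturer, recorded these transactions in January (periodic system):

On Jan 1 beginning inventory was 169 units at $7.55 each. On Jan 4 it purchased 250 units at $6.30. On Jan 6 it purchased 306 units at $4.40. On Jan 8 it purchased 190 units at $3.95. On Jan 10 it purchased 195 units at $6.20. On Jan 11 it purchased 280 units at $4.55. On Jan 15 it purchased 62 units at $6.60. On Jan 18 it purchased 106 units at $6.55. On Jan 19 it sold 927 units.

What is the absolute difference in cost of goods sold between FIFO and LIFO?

FIFO COGS: 169 @ $7.55 + 250 @ $6.30 + 306 @ $4.40 + 190 @ $3.95 + 12 @ $6.20 = $5,022.25
LIFO COGS: 106 @ $6.55 + 62 @ $6.60 + 280 @ $4.55 + 195 @ $6.20 + 190 @ $3.95 + 94 @ $4.40 = $4,750.60
Difference = |$5,022.25 − $4,750.60| = $271.65

$271.65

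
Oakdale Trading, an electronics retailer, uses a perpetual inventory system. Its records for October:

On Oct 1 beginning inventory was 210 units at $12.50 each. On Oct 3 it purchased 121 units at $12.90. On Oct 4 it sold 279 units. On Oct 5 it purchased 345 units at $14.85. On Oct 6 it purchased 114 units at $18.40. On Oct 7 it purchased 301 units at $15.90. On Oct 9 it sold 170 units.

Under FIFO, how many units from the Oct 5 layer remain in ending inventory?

227

Oct 4, 279 sold [FIFO — oldest first]: 210 @ $12.50 + 69 @ $12.90 = $3,515.10
Oct 9, 170 sold [FIFO — oldest first]: 52 @ $12.90 + 118 @ $14.85 = $2,423.10
Total COGS = $3,515.10 + $2,423.10 = $5,938.20
Ending inventory: 227 @ $14.85 + 114 @ $18.40 + 301 @ $15.90 = $10,254.45
Check: goods available $16,192.65 = COGS $5,938.20 + ending $10,254.45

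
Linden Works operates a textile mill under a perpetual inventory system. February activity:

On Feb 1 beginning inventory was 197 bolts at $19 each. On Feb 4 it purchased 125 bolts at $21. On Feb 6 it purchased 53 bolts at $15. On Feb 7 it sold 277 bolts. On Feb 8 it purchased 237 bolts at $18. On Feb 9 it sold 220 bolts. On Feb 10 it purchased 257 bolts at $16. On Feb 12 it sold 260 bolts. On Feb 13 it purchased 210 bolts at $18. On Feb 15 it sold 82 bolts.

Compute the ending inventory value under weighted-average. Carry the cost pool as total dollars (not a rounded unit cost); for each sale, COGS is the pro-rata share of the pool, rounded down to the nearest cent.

After Feb 1: 197 on hand, pool $3,743.00 (≈ $19.0000 each)
After Feb 4: 322 on hand, pool $6,368.00 (≈ $19.7764 each)
After Feb 6: 375 on hand, pool $7,163.00 (≈ $19.1013 each)
Feb 7, sell 277: 277/375 × $7,163.00 → $5,291.06
After Feb 8: 335 on hand, pool $6,137.94 (≈ $18.3222 each)
Feb 9, sell 220: 220/335 × $6,137.94 → $4,030.88
After Feb 10: 372 on hand, pool $6,219.06 (≈ $16.7179 each)
Feb 12, sell 260: 260/372 × $6,219.06 → $4,346.65
After Feb 13: 322 on hand, pool $5,652.41 (≈ $17.5541 each)
Feb 15, sell 82: 82/322 × $5,652.41 → $1,439.43
Total COGS = $5,291.06 + $4,030.88 + $4,346.65 + $1,439.43 = $15,108.02
Ending inventory (cost pool remaining) = $4,212.98

Ending inventory = $4,212.98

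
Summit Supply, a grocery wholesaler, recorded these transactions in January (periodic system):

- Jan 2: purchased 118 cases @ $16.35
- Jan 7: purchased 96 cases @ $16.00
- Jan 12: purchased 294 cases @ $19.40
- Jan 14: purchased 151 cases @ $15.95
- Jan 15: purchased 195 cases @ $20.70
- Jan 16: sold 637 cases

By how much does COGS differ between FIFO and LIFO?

FIFO COGS: 118 @ $16.35 + 96 @ $16.00 + 294 @ $19.40 + 129 @ $15.95 = $11,226.45
LIFO COGS: 195 @ $20.70 + 151 @ $15.95 + 291 @ $19.40 = $12,090.35
Difference = |$11,226.45 − $12,090.35| = $863.90

$863.90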